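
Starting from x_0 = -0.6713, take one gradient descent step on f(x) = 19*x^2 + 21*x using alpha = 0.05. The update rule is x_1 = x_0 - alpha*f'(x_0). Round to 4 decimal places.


We compute the gradient at x_0 and apply the update.
f'(x) = 38*x + 21
f'(-0.6713) = 38*-0.6713 + 21 = -4.5094
x_1 = -0.6713 - 0.05*-4.5094 = -0.4458


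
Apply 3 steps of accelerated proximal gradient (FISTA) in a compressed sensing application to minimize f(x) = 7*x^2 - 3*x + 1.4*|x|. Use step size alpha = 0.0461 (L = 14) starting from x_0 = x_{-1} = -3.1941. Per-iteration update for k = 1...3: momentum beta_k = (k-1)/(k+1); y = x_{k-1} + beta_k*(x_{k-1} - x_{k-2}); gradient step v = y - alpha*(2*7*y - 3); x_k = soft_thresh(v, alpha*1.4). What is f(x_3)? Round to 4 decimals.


FISTA on f(x) = 7*x^2 - 3*x + 1.4*|x|
L = 14, alpha = 0.0461
Iteration 1: beta = 0.0, y = -3.1941 + 0.0*(-3.1941 + 3.1941) = -3.1941
  grad(y) = -47.7174, v = y - alpha*grad = -0.9943
  prox(v) = soft_thresh(-0.9943, 0.0645) = -0.9298
Iteration 2: beta = 0.3333, y = -0.9298 + 0.3333*(-0.9298 + 3.1941) = -0.175
  grad(y) = -5.4502, v = y - alpha*grad = 0.0762
  prox(v) = soft_thresh(0.0762, 0.0645) = 0.0117
Iteration 3: beta = 0.5, y = 0.0117 + 0.5*(0.0117 + 0.9298) = 0.4824
  grad(y) = 3.7542, v = y - alpha*grad = 0.3094
  prox(v) = soft_thresh(0.3094, 0.0645) = 0.2448
f(x_3) = 7*0.2448^2 - 3*0.2448 + 1.4*|0.2448| = 0.0279


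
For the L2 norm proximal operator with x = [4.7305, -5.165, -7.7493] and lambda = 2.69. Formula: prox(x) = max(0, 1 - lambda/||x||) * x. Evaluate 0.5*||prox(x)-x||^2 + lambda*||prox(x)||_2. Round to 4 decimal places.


Step 1: Compute ||x||.
||x|| = 10.4454
Step 2: Compute scaling factor.
scale = max(0, 1 - 2.69/10.4454) = 0.7425
Step 3: prox(x) = [3.5123, -3.8349, -5.7536]
||prox(x)|| = 7.7554
Step 4: Proximal objective.
0.5*||prox-x||^2 = 3.6181
lambda*||prox|| = 20.862
Total = 24.4801


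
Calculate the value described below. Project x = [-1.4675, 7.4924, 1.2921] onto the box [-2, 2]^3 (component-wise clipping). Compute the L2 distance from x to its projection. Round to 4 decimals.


Project each component onto [-2, 2].
clip(-1.4675) = -1.4675, clip(7.4924) = 2.0, clip(1.2921) = 1.2921
Projection = [-1.4675, 2.0, 1.2921]
Squared diffs: [0.0, 30.1665, 0.0]
Distance = sqrt(30.1665) = 5.4924


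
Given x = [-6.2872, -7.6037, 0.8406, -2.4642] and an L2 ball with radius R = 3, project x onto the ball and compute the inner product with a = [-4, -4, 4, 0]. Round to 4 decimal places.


Step 1: Compute ||x|| (intermediates to 6 decimals).
||x|| = sqrt((-6.2872)^2 + (-7.6037)^2 + 0.8406^2 + (-2.4642)^2) = 10.204118
Step 2: Project.
Since ||x|| > R, scale = R/||x|| = 3/10.204118 = 0.293999, proj(x) = scale * x
proj(x) = [-1.848431, -2.23548, 0.247136, -0.724472]
Step 3: Dot product.
a^T * proj(x) = -4*(-1.848431) - 4*(-2.23548) + 4*0.247136 + 0*(-0.724472) = 17.3242


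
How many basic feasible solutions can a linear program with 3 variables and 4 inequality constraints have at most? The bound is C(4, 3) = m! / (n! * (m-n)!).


Each vertex corresponds to some choice of n active constraints out of m, so the number of vertices is at most C(m, n) = m! / (n!(m-n)!).
m = 4, n = 3
Numerator: 4 * 3 * 2
Denominator: 3! = 6
C(4, 3) = 4


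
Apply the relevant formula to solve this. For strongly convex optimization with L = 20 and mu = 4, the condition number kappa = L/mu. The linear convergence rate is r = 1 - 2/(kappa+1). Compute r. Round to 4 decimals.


Step 1: Compute the condition number.
kappa = L/mu = 20/4 = 5.0
Step 2: Compute the convergence rate.
r = 1 - 2/(kappa + 1) = 1 - 2*mu/(L + mu) = (L - mu)/(L + mu) = 16/24 = 0.6667


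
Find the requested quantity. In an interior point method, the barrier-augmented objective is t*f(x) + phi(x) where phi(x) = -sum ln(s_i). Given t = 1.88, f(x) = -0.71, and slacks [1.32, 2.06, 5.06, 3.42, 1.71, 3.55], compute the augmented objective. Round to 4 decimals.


Step 1: Compute log-barrier.
ln values: [0.2776, 0.7227, 1.6214, 1.2296, 0.5365, 1.2669]
phi = -(0.2776 + 0.7227 + 1.6214 + 1.2296 + 0.5365 + 1.2669) = -5.6548
Step 2: Compute augmented objective.
t*f(x) = 1.88*-0.71 = -1.3348
Total = -1.3348 - 5.6548 = -6.9896


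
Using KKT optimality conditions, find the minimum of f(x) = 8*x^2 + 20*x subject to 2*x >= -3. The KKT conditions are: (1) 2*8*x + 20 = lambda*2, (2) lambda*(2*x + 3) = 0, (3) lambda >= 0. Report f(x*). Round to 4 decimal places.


Step 1: Try lambda = 0 (constraint inactive).
Stationarity: 2*8*x + 20 = 0
x* = -20/(2*8) = -1.25
Check constraint: 2*-1.25 = -2.5 >= -3 -- satisfied.
Step 2: Compute optimal value.
f(x*) = 8*(-1.25)^2 + 20*(-1.25) = -12.5


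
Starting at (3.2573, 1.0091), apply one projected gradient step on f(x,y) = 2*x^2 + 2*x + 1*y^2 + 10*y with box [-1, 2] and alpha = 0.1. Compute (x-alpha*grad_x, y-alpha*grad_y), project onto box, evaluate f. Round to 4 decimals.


Step 1: Compute gradient at (3.2573, 1.0091).
grad_x = 2*2*3.2573 + 2 = 15.0292
grad_y = 2*1*1.0091 + 10 = 12.0182
Step 2: Gradient step.
x_raw = 3.2573 - 0.1*15.0292 = 1.7544
y_raw = 1.0091 - 0.1*12.0182 = -0.1927
Step 3: Project onto [-1, 2].
x_proj = clip(1.7544) = 1.7544
y_proj = clip(-0.1927) = -0.1927
Step 4: Evaluate f.
f(1.7544, -0.1927) = 7.7744


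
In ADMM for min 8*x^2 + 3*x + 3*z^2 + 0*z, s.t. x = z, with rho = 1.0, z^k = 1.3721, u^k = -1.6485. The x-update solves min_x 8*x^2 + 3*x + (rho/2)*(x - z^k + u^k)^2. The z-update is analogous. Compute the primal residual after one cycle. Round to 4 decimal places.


ADMM iteration with rho = 1.0, z^k = 1.3721, u^k = -1.6485
Step 1: x-update.
Minimize 8*x^2 + 3*x + (1.0/2)*(x - 1.3721 - 1.6485)^2
FOC: (2*8 + 1.0)*x = -3 + 1.0*(1.3721 + 1.6485)
x^{k+1} = 0.0012
Step 2: z-update.
Minimize 3*z^2 + 0*z + (1.0/2)*(0.0012 - z - 1.6485)^2
FOC: (2*3 + 1.0)*z = 0 + 1.0*(0.0012 - 1.6485)
z^{k+1} = -0.2353
Step 3: u-update.
u^{k+1} = -1.6485 + 0.0012 + 0.2353 = -1.412
Step 4: Primal residual = |0.0012 + 0.2353| = 0.2365


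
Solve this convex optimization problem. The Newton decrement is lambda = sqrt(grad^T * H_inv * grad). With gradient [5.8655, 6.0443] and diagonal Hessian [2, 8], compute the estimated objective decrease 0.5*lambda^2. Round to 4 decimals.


Step 1: H is diagonal, so H^(-1) * g = [2.9328, 0.7555].
Step 2: g^T H^(-1) g = sum_i g_i^2 / H_ii
  = (5.8655)^2/2 + (6.0443)^2/8
  = 17.202 + 4.5667 = 21.7687
Step 3: Objective decrease = 0.5 * g^T H^(-1) g = 10.8844


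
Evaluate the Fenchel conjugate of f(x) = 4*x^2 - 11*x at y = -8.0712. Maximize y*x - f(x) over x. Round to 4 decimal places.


f*(y) = sup_x {y*x - a*x^2 - b*x} = sup_x {(y-b)*x - a*x^2}
FOC: (y - b) - 2a*x = 0 => x* = (y - b)/(2a)
x* = (-8.0712 + 11)/(2*4) = 0.3661
f*(-8.0712) = (y-b)^2/(4a) = (-8.0712 + 11)^2/(4*4)
= 8.5779/16 = 0.5361


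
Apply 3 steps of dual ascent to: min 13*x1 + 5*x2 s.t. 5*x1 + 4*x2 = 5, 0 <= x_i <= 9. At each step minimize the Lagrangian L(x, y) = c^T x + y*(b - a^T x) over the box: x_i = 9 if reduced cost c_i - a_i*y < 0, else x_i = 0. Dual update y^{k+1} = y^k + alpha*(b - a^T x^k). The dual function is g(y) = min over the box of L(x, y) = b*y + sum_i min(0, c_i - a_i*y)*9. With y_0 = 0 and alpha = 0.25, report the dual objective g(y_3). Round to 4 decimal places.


Dual ascent for LP: min 13*x1 + 5*x2, 5*x1 + 4*x2 = 5, 0 <= x_i <= 9
Step 1: y^k = 0.0, reduced costs: (13.0, 5.0)
  x^k = (0.0, 0.0), subgradient = b - a^T x = 5.0
  y^{k+1} = 0.0 + 0.25*5.0 = 1.25
Step 2: y^k = 1.25, reduced costs: (6.75, 0.0)
  x^k = (0.0, 0.0), subgradient = b - a^T x = 5.0
  y^{k+1} = 1.25 + 0.25*5.0 = 2.5
Step 3: y^k = 2.5, reduced costs: (0.5, -5.0)
  x^k = (0.0, 9.0), subgradient = b - a^T x = -31.0
  y^{k+1} = 2.5 + 0.25*-31.0 = -5.25
Dual objective at y_3 = -5.25: reduced costs (39.25, 26.0), box minimizer x = (0.0, 0.0)
g(y_3) = b*y + (c1 - a1*y)*x1 + (c2 - a2*y)*x2 = 5*(-5.25) + 39.25*0.0 + 26.0*0.0 = -26.25 + 0.0 + 0.0 = -26.25


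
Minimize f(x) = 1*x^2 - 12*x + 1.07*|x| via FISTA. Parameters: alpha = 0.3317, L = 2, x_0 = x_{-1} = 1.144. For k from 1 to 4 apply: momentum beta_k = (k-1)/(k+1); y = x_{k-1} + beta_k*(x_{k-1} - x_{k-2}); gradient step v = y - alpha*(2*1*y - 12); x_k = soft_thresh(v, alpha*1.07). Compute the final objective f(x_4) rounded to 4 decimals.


FISTA on f(x) = 1*x^2 - 12*x + 1.07*|x|
L = 2, alpha = 0.3317
Iteration 1: beta = 0.0, y = 1.144 + 0.0*(1.144 - 1.144) = 1.144
  grad(y) = -9.712, v = y - alpha*grad = 4.3655
  prox(v) = soft_thresh(4.3655, 0.3549) = 4.0106
Iteration 2: beta = 0.3333, y = 4.0106 + 0.3333*(4.0106 - 1.144) = 4.9661
  grad(y) = -2.0679, v = y - alpha*grad = 5.652
  prox(v) = soft_thresh(5.652, 0.3549) = 5.2971
Iteration 3: beta = 0.5, y = 5.2971 + 0.5*(5.2971 - 4.0106) = 5.9403
  grad(y) = -0.1194, v = y - alpha*grad = 5.9799
  prox(v) = soft_thresh(5.9799, 0.3549) = 5.625
Iteration 4: beta = 0.6, y = 5.625 + 0.6*(5.625 - 5.2971) = 5.8217
  grad(y) = -0.3565, v = y - alpha*grad = 5.94
  prox(v) = soft_thresh(5.94, 0.3549) = 5.5851
f(x_4) = 1*5.5851^2 - 12*5.5851 + 1.07*|5.5851| = -29.8518


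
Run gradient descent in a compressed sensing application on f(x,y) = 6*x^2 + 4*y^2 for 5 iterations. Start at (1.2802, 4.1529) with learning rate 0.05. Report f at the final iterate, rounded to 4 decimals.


Gradient descent on f(x,y) = 6*x^2 + 4*y^2.
Starting point: (1.2802, 4.1529), alpha = 0.05
Step 1: grad_x = 2*6*1.2802 = 15.3624, grad_y = 2*4*4.1529 = 33.2232
  x_1 = 1.2802 - 0.05*15.3624 = 0.5121
  y_1 = 4.1529 - 0.05*33.2232 = 2.4917
Step 2: grad_x = 2*6*0.5121 = 6.145, grad_y = 2*4*2.4917 = 19.9339
  x_2 = 0.5121 - 0.05*6.145 = 0.2048
  y_2 = 2.4917 - 0.05*19.9339 = 1.495
Step 3: grad_x = 2*6*0.2048 = 2.458, grad_y = 2*4*1.495 = 11.9604
  x_3 = 0.2048 - 0.05*2.458 = 0.0819
  y_3 = 1.495 - 0.05*11.9604 = 0.897
Step 4: grad_x = 2*6*0.0819 = 0.9832, grad_y = 2*4*0.897 = 7.1762
  x_4 = 0.0819 - 0.05*0.9832 = 0.0328
  y_4 = 0.897 - 0.05*7.1762 = 0.5382
Step 5: grad_x = 2*6*0.0328 = 0.3933, grad_y = 2*4*0.5382 = 4.3057
  x_5 = 0.0328 - 0.05*0.3933 = 0.0131
  y_5 = 0.5382 - 0.05*4.3057 = 0.3229
f(0.0131, 0.3229) = 6*0.0131^2 + 4*0.3229^2 = 0.4182


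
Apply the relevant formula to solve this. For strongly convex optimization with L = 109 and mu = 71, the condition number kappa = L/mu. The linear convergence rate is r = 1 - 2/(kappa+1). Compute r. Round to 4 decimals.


Step 1: Compute the condition number.
kappa = L/mu = 109/71 = 1.5352
Step 2: Compute the convergence rate.
r = 1 - 2/(kappa + 1) = 1 - 2*mu/(L + mu) = (L - mu)/(L + mu) = 38/180 = 0.2111


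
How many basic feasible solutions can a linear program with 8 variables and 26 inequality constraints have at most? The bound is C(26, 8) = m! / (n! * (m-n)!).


Each vertex corresponds to some choice of n active constraints out of m, so the number of vertices is at most C(m, n) = m! / (n!(m-n)!).
m = 26, n = 8
Numerator: 26 * 25 * 24 * 23 * 22 * 21 * 20 * 19
Denominator: 8! = 40320
C(26, 8) = 1562275


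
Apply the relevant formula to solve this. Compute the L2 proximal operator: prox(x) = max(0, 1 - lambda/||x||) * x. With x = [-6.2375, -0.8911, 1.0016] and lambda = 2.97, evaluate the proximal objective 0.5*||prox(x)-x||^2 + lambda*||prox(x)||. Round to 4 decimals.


Step 1: Compute ||x||.
||x|| = 6.3799
Step 2: Compute scaling factor.
scale = max(0, 1 - 2.97/6.3799) = 0.5345
Step 3: prox(x) = [-3.3338, -0.4763, 0.5353]
||prox(x)|| = 3.4099
Step 4: Proximal objective.
0.5*||prox-x||^2 = 4.4105
lambda*||prox|| = 10.1274
Total = 14.538


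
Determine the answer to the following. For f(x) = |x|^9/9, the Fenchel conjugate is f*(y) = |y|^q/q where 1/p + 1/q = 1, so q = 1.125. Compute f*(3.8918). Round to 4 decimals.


The conjugate exponent q satisfies 1/p + 1/q = 1.
p = 9, so q = 9/(9 - 1) = 1.125
|y|^q = 3.8918^1.125 = 4.6123
f*(3.8918) = 4.6123 / 1.125 = 4.0998


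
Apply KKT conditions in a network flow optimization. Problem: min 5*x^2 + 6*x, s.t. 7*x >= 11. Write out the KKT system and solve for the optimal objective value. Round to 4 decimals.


Step 1: Try lambda = 0 (constraint inactive).
x_unc = -6/(2*5) = -0.6
Check: 7*-0.6 = -4.2 < 11 -- violated!
Step 2: Constraint must be active: 7*x = 11
x* = 11/7 = 1.5714 (rounded; the exact value 11/7 is used below)
lambda = (2*5*(11/7) + 6)/7 = 3.102
Step 3: Compute optimal value.
f(x*) = 5*(11/7)^2 + 6*(11/7) = 21.7755


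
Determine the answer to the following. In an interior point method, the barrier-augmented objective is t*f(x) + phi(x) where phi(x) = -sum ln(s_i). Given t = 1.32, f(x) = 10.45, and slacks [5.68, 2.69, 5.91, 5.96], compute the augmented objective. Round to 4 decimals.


Step 1: Compute log-barrier.
ln values: [1.737, 0.9895, 1.7766, 1.7851]
phi = -(1.737 + 0.9895 + 1.7766 + 1.7851) = -6.2882
Step 2: Compute augmented objective.
t*f(x) = 1.32*10.45 = 13.794
Total = 13.794 - 6.2882 = 7.5058


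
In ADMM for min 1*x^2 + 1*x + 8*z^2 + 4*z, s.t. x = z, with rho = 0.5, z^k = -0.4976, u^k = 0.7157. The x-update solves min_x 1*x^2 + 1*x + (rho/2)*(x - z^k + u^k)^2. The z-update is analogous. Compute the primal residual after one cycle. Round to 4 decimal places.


ADMM iteration with rho = 0.5, z^k = -0.4976, u^k = 0.7157
Step 1: x-update.
Minimize 1*x^2 + 1*x + (0.5/2)*(x + 0.4976 + 0.7157)^2
FOC: (2*1 + 0.5)*x = -1 + 0.5*(-0.4976 - 0.7157)
x^{k+1} = -0.6427
Step 2: z-update.
Minimize 8*z^2 + 4*z + (0.5/2)*(-0.6427 - z + 0.7157)^2
FOC: (2*8 + 0.5)*z = -4 + 0.5*(-0.6427 + 0.7157)
z^{k+1} = -0.2402
Step 3: u-update.
u^{k+1} = 0.7157 - 0.6427 + 0.2402 = 0.3133
Step 4: Primal residual = |-0.6427 + 0.2402| = 0.4024


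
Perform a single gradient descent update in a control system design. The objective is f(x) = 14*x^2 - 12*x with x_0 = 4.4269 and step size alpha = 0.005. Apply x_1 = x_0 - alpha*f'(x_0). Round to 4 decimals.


We compute the gradient at x_0 and apply the update.
f'(x) = 28*x - 12
f'(4.4269) = 28*4.4269 - 12 = 111.9532
x_1 = 4.4269 - 0.005*111.9532 = 3.8671


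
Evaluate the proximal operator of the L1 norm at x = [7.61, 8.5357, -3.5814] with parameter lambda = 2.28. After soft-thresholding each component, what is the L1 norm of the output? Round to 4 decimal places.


Soft-thresholding with lambda = 2.28:
prox(7.61) = sign(7.61)*max(|7.61| - 2.28, 0) = 5.33
prox(8.5357) = sign(8.5357)*max(|8.5357| - 2.28, 0) = 6.2557
prox(-3.5814) = sign(-3.5814)*max(|-3.5814| - 2.28, 0) = -1.3014
prox(x) = [5.33, 6.2557, -1.3014]
||prox(x)||_1 = 5.33 + 6.2557 + 1.3014 = 12.8871


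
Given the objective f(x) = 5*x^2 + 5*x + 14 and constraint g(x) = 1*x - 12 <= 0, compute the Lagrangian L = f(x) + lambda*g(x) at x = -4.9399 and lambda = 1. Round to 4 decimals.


Step 1: Evaluate f(x).
f(-4.9399) = 5*(-4.9399)^2 + 5*(-4.9399) + 14 = 111.3136
Step 2: Evaluate g(x).
g(-4.9399) = 1*-4.9399 - 12 = -16.9399
Step 3: Compute Lagrangian.
L = 111.3136 + 1*-16.9399 = 94.3737


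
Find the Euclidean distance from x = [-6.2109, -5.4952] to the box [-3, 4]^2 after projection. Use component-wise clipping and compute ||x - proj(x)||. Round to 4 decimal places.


Project each component onto [-3, 4].
clip(-6.2109) = -3.0, clip(-5.4952) = -3.0
Projection = [-3.0, -3.0]
Squared diffs: [10.3099, 6.226]
Distance = sqrt(16.5359) = 4.0664


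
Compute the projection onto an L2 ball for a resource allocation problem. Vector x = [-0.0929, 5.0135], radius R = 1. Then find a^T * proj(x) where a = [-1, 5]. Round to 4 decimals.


Step 1: Compute ||x|| (intermediates to 6 decimals).
||x|| = sqrt((-0.0929)^2 + 5.0135^2) = 5.014361
Step 2: Project.
Since ||x|| > R, scale = R/||x|| = 1/5.014361 = 0.199427, proj(x) = scale * x
proj(x) = [-0.018527, 0.999827]
Step 3: Dot product.
a^T * proj(x) = -1*(-0.018527) + 5*0.999827 = 5.0177


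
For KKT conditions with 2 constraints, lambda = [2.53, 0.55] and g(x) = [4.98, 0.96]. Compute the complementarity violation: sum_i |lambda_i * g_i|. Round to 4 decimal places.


KKT complementary slackness check:
lambda_1 * g_1 = 2.53 * 4.98 = 12.5994
lambda_2 * g_2 = 0.55 * 0.96 = 0.528
Total violation = 12.5994 + 0.528 = 13.1274


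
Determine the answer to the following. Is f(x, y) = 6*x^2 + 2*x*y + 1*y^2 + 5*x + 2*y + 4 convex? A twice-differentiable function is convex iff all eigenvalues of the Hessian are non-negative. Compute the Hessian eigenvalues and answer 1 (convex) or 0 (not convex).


The Hessian of f(x,y) = 6*x^2 + 2*x*y + 1*y^2 + 5*x + 2*y + 4 is:
H = [[12, 2], [2, 2]]
Trace = 12 + 2 = 14
Determinant = 12*2 - (2)^2 = 20
Discriminant = (14)^2 - 4*20 = 116.0
Eigenvalues: lambda_1 = 1.6148, lambda_2 = 12.3852
The function is convex.

1


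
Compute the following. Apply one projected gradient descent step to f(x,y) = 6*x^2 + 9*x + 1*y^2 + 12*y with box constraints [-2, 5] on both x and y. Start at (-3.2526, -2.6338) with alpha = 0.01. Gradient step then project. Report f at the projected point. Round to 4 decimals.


Step 1: Compute gradient at (-3.2526, -2.6338).
grad_x = 2*6*-3.2526 + 9 = -30.0312
grad_y = 2*1*-2.6338 + 12 = 6.7324
Step 2: Gradient step.
x_raw = -3.2526 - 0.01*-30.0312 = -2.9523
y_raw = -2.6338 - 0.01*6.7324 = -2.7011
Step 3: Project onto [-2, 5].
x_proj = clip(-2.9523) = -2.0
y_proj = clip(-2.7011) = -2.0
Step 4: Evaluate f.
f(-2.0, -2.0) = -14.0


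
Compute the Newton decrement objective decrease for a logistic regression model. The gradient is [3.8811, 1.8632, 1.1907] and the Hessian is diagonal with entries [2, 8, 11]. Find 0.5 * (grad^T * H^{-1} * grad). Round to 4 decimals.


Step 1: H is diagonal, so H^(-1) * g = [1.9406, 0.2329, 0.1082].
Step 2: g^T H^(-1) g = sum_i g_i^2 / H_ii
  = (3.8811)^2/2 + (1.8632)^2/8 + (1.1907)^2/11
  = 7.5315 + 0.4339 + 0.1289 = 8.0943
Step 3: Objective decrease = 0.5 * g^T H^(-1) g = 4.0471


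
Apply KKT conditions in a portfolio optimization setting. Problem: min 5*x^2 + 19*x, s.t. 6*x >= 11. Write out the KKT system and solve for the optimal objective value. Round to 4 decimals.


Step 1: Try lambda = 0 (constraint inactive).
x_unc = -19/(2*5) = -1.9
Check: 6*-1.9 = -11.4 < 11 -- violated!
Step 2: Constraint must be active: 6*x = 11
x* = 11/6 = 1.8333 (rounded; the exact value 11/6 is used below)
lambda = (2*5*(11/6) + 19)/6 = 6.2222
Step 3: Compute optimal value.
f(x*) = 5*(11/6)^2 + 19*(11/6) = 51.6389


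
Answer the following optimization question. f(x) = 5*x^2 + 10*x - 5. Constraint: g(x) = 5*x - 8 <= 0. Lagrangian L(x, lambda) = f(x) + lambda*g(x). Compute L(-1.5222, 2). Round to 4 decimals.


Step 1: Evaluate f(x).
f(-1.5222) = 5*(-1.5222)^2 + 10*(-1.5222) - 5 = -8.6365
Step 2: Evaluate g(x).
g(-1.5222) = 5*-1.5222 - 8 = -15.611
Step 3: Compute Lagrangian.
L = -8.6365 + 2*-15.611 = -39.8585


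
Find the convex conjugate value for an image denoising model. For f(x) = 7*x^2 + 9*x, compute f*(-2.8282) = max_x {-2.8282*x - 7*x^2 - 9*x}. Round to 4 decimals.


f*(y) = sup_x {y*x - a*x^2 - b*x} = sup_x {(y-b)*x - a*x^2}
FOC: (y - b) - 2a*x = 0 => x* = (y - b)/(2a)
x* = (-2.8282 - 9)/(2*7) = -0.8449
f*(-2.8282) = (y-b)^2/(4a) = (-2.8282 - 9)^2/(4*7)
= 139.9063/28 = 4.9967


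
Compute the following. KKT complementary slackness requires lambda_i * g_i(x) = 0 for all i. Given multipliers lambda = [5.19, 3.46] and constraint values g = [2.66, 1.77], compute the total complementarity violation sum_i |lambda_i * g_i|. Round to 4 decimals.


KKT complementary slackness check:
lambda_1 * g_1 = 5.19 * 2.66 = 13.8054
lambda_2 * g_2 = 3.46 * 1.77 = 6.1242
Total violation = 13.8054 + 6.1242 = 19.9296


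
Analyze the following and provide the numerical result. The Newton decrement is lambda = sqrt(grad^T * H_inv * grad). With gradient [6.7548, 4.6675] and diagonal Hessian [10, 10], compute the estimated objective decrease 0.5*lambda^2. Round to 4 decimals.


Step 1: H is diagonal, so H^(-1) * g = [0.6755, 0.4668].
Step 2: g^T H^(-1) g = sum_i g_i^2 / H_ii
  = (6.7548)^2/10 + (4.6675)^2/10
  = 4.5627 + 2.1786 = 6.7413
Step 3: Objective decrease = 0.5 * g^T H^(-1) g = 3.3706


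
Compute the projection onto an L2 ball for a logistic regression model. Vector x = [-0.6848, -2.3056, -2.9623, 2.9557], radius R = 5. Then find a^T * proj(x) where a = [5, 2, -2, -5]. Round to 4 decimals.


Step 1: Compute ||x|| (intermediates to 6 decimals).
||x|| = sqrt((-0.6848)^2 + (-2.3056)^2 + (-2.9623)^2 + 2.9557^2) = 4.826606
Step 2: Project.
Since ||x|| <= R, proj = x (no scaling needed).
proj(x) = [-0.6848, -2.3056, -2.9623, 2.9557]
Step 3: Dot product.
a^T * proj(x) = 5*(-0.6848) + 2*(-2.3056) - 2*(-2.9623) - 5*2.9557 = -16.8891


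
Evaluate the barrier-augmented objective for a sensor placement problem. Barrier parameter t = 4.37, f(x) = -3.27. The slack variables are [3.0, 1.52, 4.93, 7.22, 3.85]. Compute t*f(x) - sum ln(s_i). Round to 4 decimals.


Step 1: Compute log-barrier.
ln values: [1.0986, 0.4187, 1.5953, 1.9769, 1.3481]
phi = -(1.0986 + 0.4187 + 1.5953 + 1.9769 + 1.3481) = -6.4376
Step 2: Compute augmented objective.
t*f(x) = 4.37*-3.27 = -14.2899
Total = -14.2899 - 6.4376 = -20.7275


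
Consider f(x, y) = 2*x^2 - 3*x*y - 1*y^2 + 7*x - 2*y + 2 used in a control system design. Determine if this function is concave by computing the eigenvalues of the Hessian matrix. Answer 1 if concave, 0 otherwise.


The Hessian of f(x,y) = 2*x^2 - 3*x*y - 1*y^2 + 7*x - 2*y + 2 is:
H = [[4, -3], [-3, -2]]
Trace = 4 - 2 = 2
Determinant = 4*-2 - (-3)^2 = -17
Discriminant = (2)^2 - 4*-17 = 72.0
Eigenvalues: lambda_1 = -3.2426, lambda_2 = 5.2426
The function is not concave.

0


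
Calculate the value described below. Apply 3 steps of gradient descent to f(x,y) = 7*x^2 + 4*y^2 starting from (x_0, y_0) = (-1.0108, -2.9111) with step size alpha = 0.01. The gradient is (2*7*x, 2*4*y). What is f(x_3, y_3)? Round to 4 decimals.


Gradient descent on f(x,y) = 7*x^2 + 4*y^2.
Starting point: (-1.0108, -2.9111), alpha = 0.01
Step 1: grad_x = 2*7*-1.0108 = -14.1512, grad_y = 2*4*-2.9111 = -23.2888
  x_1 = -1.0108 - 0.01*-14.1512 = -0.8693
  y_1 = -2.9111 - 0.01*-23.2888 = -2.6782
Step 2: grad_x = 2*7*-0.8693 = -12.17, grad_y = 2*4*-2.6782 = -21.4257
  x_2 = -0.8693 - 0.01*-12.17 = -0.7476
  y_2 = -2.6782 - 0.01*-21.4257 = -2.464
Step 3: grad_x = 2*7*-0.7476 = -10.4662, grad_y = 2*4*-2.464 = -19.7116
  x_3 = -0.7476 - 0.01*-10.4662 = -0.6429
  y_3 = -2.464 - 0.01*-19.7116 = -2.2668
f(-0.6429, -2.2668) = 7*(-0.6429)^2 + 4*(-2.2668)^2 = 23.4477


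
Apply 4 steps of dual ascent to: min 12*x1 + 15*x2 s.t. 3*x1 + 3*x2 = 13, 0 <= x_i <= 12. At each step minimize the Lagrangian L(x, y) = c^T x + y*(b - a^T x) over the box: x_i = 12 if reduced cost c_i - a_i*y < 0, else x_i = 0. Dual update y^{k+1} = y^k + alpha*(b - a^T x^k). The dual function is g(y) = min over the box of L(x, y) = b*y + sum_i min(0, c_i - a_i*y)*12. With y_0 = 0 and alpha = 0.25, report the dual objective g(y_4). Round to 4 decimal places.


Dual ascent for LP: min 12*x1 + 15*x2, 3*x1 + 3*x2 = 13, 0 <= x_i <= 12
Step 1: y^k = 0.0, reduced costs: (12.0, 15.0)
  x^k = (0.0, 0.0), subgradient = b - a^T x = 13.0
  y^{k+1} = 0.0 + 0.25*13.0 = 3.25
Step 2: y^k = 3.25, reduced costs: (2.25, 5.25)
  x^k = (0.0, 0.0), subgradient = b - a^T x = 13.0
  y^{k+1} = 3.25 + 0.25*13.0 = 6.5
Step 3: y^k = 6.5, reduced costs: (-7.5, -4.5)
  x^k = (12.0, 12.0), subgradient = b - a^T x = -59.0
  y^{k+1} = 6.5 + 0.25*-59.0 = -8.25
Step 4: y^k = -8.25, reduced costs: (36.75, 39.75)
  x^k = (0.0, 0.0), subgradient = b - a^T x = 13.0
  y^{k+1} = -8.25 + 0.25*13.0 = -5.0
Dual objective at y_4 = -5.0: reduced costs (27.0, 30.0), box minimizer x = (0.0, 0.0)
g(y_4) = b*y + (c1 - a1*y)*x1 + (c2 - a2*y)*x2 = 13*(-5.0) + 27.0*0.0 + 30.0*0.0 = -65.0 + 0.0 + 0.0 = -65.0


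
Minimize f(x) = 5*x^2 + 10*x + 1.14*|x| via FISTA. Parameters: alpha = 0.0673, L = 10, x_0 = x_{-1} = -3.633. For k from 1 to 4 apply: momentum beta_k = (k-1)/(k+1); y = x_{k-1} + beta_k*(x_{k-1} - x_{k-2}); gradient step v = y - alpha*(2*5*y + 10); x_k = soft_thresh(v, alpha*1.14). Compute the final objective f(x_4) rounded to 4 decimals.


FISTA on f(x) = 5*x^2 + 10*x + 1.14*|x|
L = 10, alpha = 0.0673
Iteration 1: beta = 0.0, y = -3.633 + 0.0*(-3.633 + 3.633) = -3.633
  grad(y) = -26.33, v = y - alpha*grad = -1.861
  prox(v) = soft_thresh(-1.861, 0.0767) = -1.7843
Iteration 2: beta = 0.3333, y = -1.7843 + 0.3333*(-1.7843 + 3.633) = -1.168
  grad(y) = -1.6803, v = y - alpha*grad = -1.0549
  prox(v) = soft_thresh(-1.0549, 0.0767) = -0.9782
Iteration 3: beta = 0.5, y = -0.9782 + 0.5*(-0.9782 + 1.7843) = -0.5752
  grad(y) = 4.248, v = y - alpha*grad = -0.8611
  prox(v) = soft_thresh(-0.8611, 0.0767) = -0.7844
Iteration 4: beta = 0.6, y = -0.7844 + 0.6*(-0.7844 + 0.9782) = -0.6681
  grad(y) = 3.3194, v = y - alpha*grad = -0.8915
  prox(v) = soft_thresh(-0.8915, 0.0767) = -0.8147
f(x_4) = 5*(-0.8147)^2 + 10*(-0.8147) + 1.14*|-0.8147| = -3.8996


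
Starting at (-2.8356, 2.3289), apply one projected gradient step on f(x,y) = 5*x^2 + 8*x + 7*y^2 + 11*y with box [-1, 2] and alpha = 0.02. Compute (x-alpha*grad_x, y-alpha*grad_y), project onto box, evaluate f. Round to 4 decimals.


Step 1: Compute gradient at (-2.8356, 2.3289).
grad_x = 2*5*-2.8356 + 8 = -20.356
grad_y = 2*7*2.3289 + 11 = 43.6046
Step 2: Gradient step.
x_raw = -2.8356 - 0.02*-20.356 = -2.4285
y_raw = 2.3289 - 0.02*43.6046 = 1.4568
Step 3: Project onto [-1, 2].
x_proj = clip(-2.4285) = -1.0
y_proj = clip(1.4568) = 1.4568
Step 4: Evaluate f.
f(-1.0, 1.4568) = 27.8809


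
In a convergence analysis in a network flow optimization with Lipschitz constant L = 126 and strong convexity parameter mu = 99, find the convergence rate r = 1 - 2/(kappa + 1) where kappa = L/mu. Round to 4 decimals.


Step 1: Compute the condition number.
kappa = L/mu = 126/99 = 1.2727
Step 2: Compute the convergence rate.
r = 1 - 2/(kappa + 1) = 1 - 2*mu/(L + mu) = (L - mu)/(L + mu) = 27/225 = 0.12


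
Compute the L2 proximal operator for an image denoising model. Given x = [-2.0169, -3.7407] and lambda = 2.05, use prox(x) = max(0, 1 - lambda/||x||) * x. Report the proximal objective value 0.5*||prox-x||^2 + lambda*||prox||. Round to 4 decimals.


Step 1: Compute ||x||.
||x|| = 4.2498
Step 2: Compute scaling factor.
scale = max(0, 1 - 2.05/4.2498) = 0.5176
Step 3: prox(x) = [-1.044, -1.9363]
||prox(x)|| = 2.1998
Step 4: Proximal objective.
0.5*||prox-x||^2 = 2.1013
lambda*||prox|| = 4.5096
Total = 6.6108


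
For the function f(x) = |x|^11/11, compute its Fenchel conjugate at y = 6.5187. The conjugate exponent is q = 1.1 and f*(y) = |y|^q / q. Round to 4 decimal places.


The conjugate exponent q satisfies 1/p + 1/q = 1.
p = 11, so q = 11/(11 - 1) = 1.1
|y|^q = 6.5187^1.1 = 7.8628
f*(6.5187) = 7.8628 / 1.1 = 7.148


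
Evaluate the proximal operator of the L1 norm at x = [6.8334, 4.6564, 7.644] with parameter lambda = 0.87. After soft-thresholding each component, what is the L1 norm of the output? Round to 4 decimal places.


Soft-thresholding with lambda = 0.87:
prox(6.8334) = sign(6.8334)*max(|6.8334| - 0.87, 0) = 5.9634
prox(4.6564) = sign(4.6564)*max(|4.6564| - 0.87, 0) = 3.7864
prox(7.644) = sign(7.644)*max(|7.644| - 0.87, 0) = 6.774
prox(x) = [5.9634, 3.7864, 6.774]
||prox(x)||_1 = 5.9634 + 3.7864 + 6.774 = 16.5238


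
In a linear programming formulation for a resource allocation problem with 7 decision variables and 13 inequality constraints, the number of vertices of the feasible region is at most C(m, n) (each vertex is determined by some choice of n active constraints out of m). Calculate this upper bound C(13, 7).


Each vertex corresponds to some choice of n active constraints out of m, so the number of vertices is at most C(m, n) = m! / (n!(m-n)!).
m = 13, n = 7
Numerator: 13 * 12 * 11 * 10 * 9 * 8 * 7
Denominator: 7! = 5040
C(13, 7) = 1716


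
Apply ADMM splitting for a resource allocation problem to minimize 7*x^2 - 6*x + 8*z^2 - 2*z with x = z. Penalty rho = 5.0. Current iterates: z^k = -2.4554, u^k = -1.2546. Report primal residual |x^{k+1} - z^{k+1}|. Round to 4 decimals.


ADMM iteration with rho = 5.0, z^k = -2.4554, u^k = -1.2546
Step 1: x-update.
Minimize 7*x^2 - 6*x + (5.0/2)*(x + 2.4554 - 1.2546)^2
FOC: (2*7 + 5.0)*x = 6 + 5.0*(-2.4554 + 1.2546)
x^{k+1} = -0.0002
Step 2: z-update.
Minimize 8*z^2 - 2*z + (5.0/2)*(-0.0002 - z - 1.2546)^2
FOC: (2*8 + 5.0)*z = 2 + 5.0*(-0.0002 - 1.2546)
z^{k+1} = -0.2035
Step 3: u-update.
u^{k+1} = -1.2546 - 0.0002 + 0.2035 = -1.0513
Step 4: Primal residual = |-0.0002 + 0.2035| = 0.2033


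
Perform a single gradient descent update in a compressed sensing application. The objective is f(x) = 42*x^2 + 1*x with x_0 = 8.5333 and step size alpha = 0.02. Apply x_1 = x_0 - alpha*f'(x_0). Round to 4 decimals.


We compute the gradient at x_0 and apply the update.
f'(x) = 84*x + 1
f'(8.5333) = 84*8.5333 + 1 = 717.7972
x_1 = 8.5333 - 0.02*717.7972 = -5.8226


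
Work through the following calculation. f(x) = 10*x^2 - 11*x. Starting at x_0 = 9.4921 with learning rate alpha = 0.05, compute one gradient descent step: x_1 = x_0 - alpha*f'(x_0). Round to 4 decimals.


We compute the gradient at x_0 and apply the update.
f'(x) = 20*x - 11
f'(9.4921) = 20*9.4921 - 11 = 178.842
x_1 = 9.4921 - 0.05*178.842 = 0.55


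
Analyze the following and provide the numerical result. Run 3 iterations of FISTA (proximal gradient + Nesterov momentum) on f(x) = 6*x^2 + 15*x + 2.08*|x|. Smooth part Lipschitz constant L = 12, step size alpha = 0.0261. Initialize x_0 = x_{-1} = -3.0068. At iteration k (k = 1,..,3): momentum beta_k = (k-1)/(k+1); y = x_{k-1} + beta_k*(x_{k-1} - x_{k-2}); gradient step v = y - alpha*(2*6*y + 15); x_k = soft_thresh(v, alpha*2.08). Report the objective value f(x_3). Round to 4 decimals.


FISTA on f(x) = 6*x^2 + 15*x + 2.08*|x|
L = 12, alpha = 0.0261
Iteration 1: beta = 0.0, y = -3.0068 + 0.0*(-3.0068 + 3.0068) = -3.0068
  grad(y) = -21.0816, v = y - alpha*grad = -2.4566
  prox(v) = soft_thresh(-2.4566, 0.0543) = -2.4023
Iteration 2: beta = 0.3333, y = -2.4023 + 0.3333*(-2.4023 + 3.0068) = -2.2008
  grad(y) = -11.4093, v = y - alpha*grad = -1.903
  prox(v) = soft_thresh(-1.903, 0.0543) = -1.8487
Iteration 3: beta = 0.5, y = -1.8487 + 0.5*(-1.8487 + 2.4023) = -1.5719
  grad(y) = -3.863, v = y - alpha*grad = -1.4711
  prox(v) = soft_thresh(-1.4711, 0.0543) = -1.4168
f(x_3) = 6*(-1.4168)^2 + 15*(-1.4168) + 2.08*|-1.4168| = -6.2611


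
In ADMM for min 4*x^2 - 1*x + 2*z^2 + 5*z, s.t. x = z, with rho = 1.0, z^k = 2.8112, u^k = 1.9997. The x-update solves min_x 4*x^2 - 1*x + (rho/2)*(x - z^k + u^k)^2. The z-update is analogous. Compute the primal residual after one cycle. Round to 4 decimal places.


ADMM iteration with rho = 1.0, z^k = 2.8112, u^k = 1.9997
Step 1: x-update.
Minimize 4*x^2 - 1*x + (1.0/2)*(x - 2.8112 + 1.9997)^2
FOC: (2*4 + 1.0)*x = 1 + 1.0*(2.8112 - 1.9997)
x^{k+1} = 0.2013
Step 2: z-update.
Minimize 2*z^2 + 5*z + (1.0/2)*(0.2013 - z + 1.9997)^2
FOC: (2*2 + 1.0)*z = -5 + 1.0*(0.2013 + 1.9997)
z^{k+1} = -0.5598
Step 3: u-update.
u^{k+1} = 1.9997 + 0.2013 + 0.5598 = 2.7608
Step 4: Primal residual = |0.2013 + 0.5598| = 0.7611


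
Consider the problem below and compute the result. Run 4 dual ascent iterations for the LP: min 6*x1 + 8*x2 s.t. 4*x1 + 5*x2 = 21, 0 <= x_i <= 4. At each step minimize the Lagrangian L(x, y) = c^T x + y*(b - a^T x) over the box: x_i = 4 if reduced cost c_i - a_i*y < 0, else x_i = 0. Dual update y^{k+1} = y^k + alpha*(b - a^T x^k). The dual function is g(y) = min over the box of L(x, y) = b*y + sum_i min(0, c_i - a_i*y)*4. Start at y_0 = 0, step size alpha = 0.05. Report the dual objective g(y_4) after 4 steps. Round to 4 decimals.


Dual ascent for LP: min 6*x1 + 8*x2, 4*x1 + 5*x2 = 21, 0 <= x_i <= 4
Step 1: y^k = 0.0, reduced costs: (6.0, 8.0)
  x^k = (0.0, 0.0), subgradient = b - a^T x = 21.0
  y^{k+1} = 0.0 + 0.05*21.0 = 1.05
Step 2: y^k = 1.05, reduced costs: (1.8, 2.75)
  x^k = (0.0, 0.0), subgradient = b - a^T x = 21.0
  y^{k+1} = 1.05 + 0.05*21.0 = 2.1
Step 3: y^k = 2.1, reduced costs: (-2.4, -2.5)
  x^k = (4.0, 4.0), subgradient = b - a^T x = -15.0
  y^{k+1} = 2.1 + 0.05*-15.0 = 1.35
Step 4: y^k = 1.35, reduced costs: (0.6, 1.25)
  x^k = (0.0, 0.0), subgradient = b - a^T x = 21.0
  y^{k+1} = 1.35 + 0.05*21.0 = 2.4
Dual objective at y_4 = 2.4: reduced costs (-3.6, -4.0), box minimizer x = (4.0, 4.0)
g(y_4) = b*y + (c1 - a1*y)*x1 + (c2 - a2*y)*x2 = 21*2.4 + (-3.6)*4.0 + (-4.0)*4.0 = 50.4 - 14.4 - 16.0 = 20.0


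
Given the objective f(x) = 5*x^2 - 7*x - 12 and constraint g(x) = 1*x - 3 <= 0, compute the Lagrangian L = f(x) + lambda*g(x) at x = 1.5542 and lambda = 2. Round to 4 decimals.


Step 1: Evaluate f(x).
f(1.5542) = 5*1.5542^2 - 7*1.5542 - 12 = -10.8017
Step 2: Evaluate g(x).
g(1.5542) = 1*1.5542 - 3 = -1.4458
Step 3: Compute Lagrangian.
L = -10.8017 + 2*-1.4458 = -13.6933


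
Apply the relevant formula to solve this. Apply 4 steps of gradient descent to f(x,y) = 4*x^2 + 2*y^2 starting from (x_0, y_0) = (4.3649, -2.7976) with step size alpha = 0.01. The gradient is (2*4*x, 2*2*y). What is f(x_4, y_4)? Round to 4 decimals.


Gradient descent on f(x,y) = 4*x^2 + 2*y^2.
Starting point: (4.3649, -2.7976), alpha = 0.01
Step 1: grad_x = 2*4*4.3649 = 34.9192, grad_y = 2*2*-2.7976 = -11.1904
  x_1 = 4.3649 - 0.01*34.9192 = 4.0157
  y_1 = -2.7976 - 0.01*-11.1904 = -2.6857
Step 2: grad_x = 2*4*4.0157 = 32.1257, grad_y = 2*2*-2.6857 = -10.7428
  x_2 = 4.0157 - 0.01*32.1257 = 3.6945
  y_2 = -2.6857 - 0.01*-10.7428 = -2.5783
Step 3: grad_x = 2*4*3.6945 = 29.5556, grad_y = 2*2*-2.5783 = -10.3131
  x_3 = 3.6945 - 0.01*29.5556 = 3.3989
  y_3 = -2.5783 - 0.01*-10.3131 = -2.4751
Step 4: grad_x = 2*4*3.3989 = 27.1912, grad_y = 2*2*-2.4751 = -9.9005
  x_4 = 3.3989 - 0.01*27.1912 = 3.127
  y_4 = -2.4751 - 0.01*-9.9005 = -2.3761
f(3.127, -2.3761) = 4*3.127^2 + 2*(-2.3761)^2 = 50.4041


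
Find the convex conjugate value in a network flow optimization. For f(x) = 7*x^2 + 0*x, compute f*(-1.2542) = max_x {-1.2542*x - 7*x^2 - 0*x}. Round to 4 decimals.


f*(y) = sup_x {y*x - a*x^2 - b*x} = sup_x {(y-b)*x - a*x^2}
FOC: (y - b) - 2a*x = 0 => x* = (y - b)/(2a)
x* = (-1.2542 - 0)/(2*7) = -0.0896
f*(-1.2542) = (y-b)^2/(4a) = (-1.2542 - 0)^2/(4*7)
= 1.573/28 = 0.0562


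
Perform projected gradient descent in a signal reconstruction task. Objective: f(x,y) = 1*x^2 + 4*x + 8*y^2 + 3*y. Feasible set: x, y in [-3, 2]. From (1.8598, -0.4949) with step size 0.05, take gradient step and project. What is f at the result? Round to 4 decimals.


Step 1: Compute gradient at (1.8598, -0.4949).
grad_x = 2*1*1.8598 + 4 = 7.7196
grad_y = 2*8*-0.4949 + 3 = -4.9184
Step 2: Gradient step.
x_raw = 1.8598 - 0.05*7.7196 = 1.4738
y_raw = -0.4949 - 0.05*-4.9184 = -0.249
Step 3: Project onto [-3, 2].
x_proj = clip(1.4738) = 1.4738
y_proj = clip(-0.249) = -0.249
Step 4: Evaluate f.
f(1.4738, -0.249) = 7.8164


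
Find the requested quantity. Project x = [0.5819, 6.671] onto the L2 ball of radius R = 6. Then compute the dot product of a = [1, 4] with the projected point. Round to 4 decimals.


Step 1: Compute ||x|| (intermediates to 6 decimals).
||x|| = sqrt(0.5819^2 + 6.671^2) = 6.696331
Step 2: Project.
Since ||x|| > R, scale = R/||x|| = 6/6.696331 = 0.896013, proj(x) = scale * x
proj(x) = [0.52139, 5.977303]
Step 3: Dot product.
a^T * proj(x) = 1*0.52139 + 4*5.977303 = 24.4306


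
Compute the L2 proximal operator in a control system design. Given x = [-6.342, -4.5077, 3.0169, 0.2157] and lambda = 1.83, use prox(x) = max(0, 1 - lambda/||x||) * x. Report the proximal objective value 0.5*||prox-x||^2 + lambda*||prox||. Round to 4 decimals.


Step 1: Compute ||x||.
||x|| = 8.348
Step 2: Compute scaling factor.
scale = max(0, 1 - 1.83/8.348) = 0.7808
Step 3: prox(x) = [-4.9517, -3.5195, 2.3556, 0.1684]
||prox(x)|| = 6.518
Step 4: Proximal objective.
0.5*||prox-x||^2 = 1.6745
lambda*||prox|| = 11.9279
Total = 13.6023


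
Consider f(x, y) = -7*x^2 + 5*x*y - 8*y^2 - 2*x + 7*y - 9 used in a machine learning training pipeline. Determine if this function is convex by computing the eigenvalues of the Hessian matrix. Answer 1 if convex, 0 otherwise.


The Hessian of f(x,y) = -7*x^2 + 5*x*y - 8*y^2 - 2*x + 7*y - 9 is:
H = [[-14, 5], [5, -16]]
Trace = -14 - 16 = -30
Determinant = -14*-16 - (5)^2 = 199
Discriminant = (-30)^2 - 4*199 = 104.0
Eigenvalues: lambda_1 = -20.099, lambda_2 = -9.901
The function is not convex.

0


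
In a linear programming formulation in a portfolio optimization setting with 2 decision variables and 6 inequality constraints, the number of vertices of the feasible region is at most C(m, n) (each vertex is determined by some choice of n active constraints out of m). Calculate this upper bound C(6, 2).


Each vertex corresponds to some choice of n active constraints out of m, so the number of vertices is at most C(m, n) = m! / (n!(m-n)!).
m = 6, n = 2
Numerator: 6 * 5
Denominator: 2! = 2
C(6, 2) = 15


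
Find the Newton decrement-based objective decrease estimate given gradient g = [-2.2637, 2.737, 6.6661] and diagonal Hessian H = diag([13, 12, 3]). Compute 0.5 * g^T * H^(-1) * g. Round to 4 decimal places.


Step 1: H is diagonal, so H^(-1) * g = [-0.1741, 0.2281, 2.222].
Step 2: g^T H^(-1) g = sum_i g_i^2 / H_ii
  = (-2.2637)^2/13 + (2.737)^2/12 + (6.6661)^2/3
  = 0.3942 + 0.6243 + 14.8123 = 15.8307
Step 3: Objective decrease = 0.5 * g^T H^(-1) g = 7.9154


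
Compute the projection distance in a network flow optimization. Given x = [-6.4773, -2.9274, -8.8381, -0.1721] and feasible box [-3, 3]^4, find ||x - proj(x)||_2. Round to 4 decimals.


Project each component onto [-3, 3].
clip(-6.4773) = -3.0, clip(-2.9274) = -2.9274, clip(-8.8381) = -3.0, clip(-0.1721) = -0.1721
Projection = [-3.0, -2.9274, -3.0, -0.1721]
Squared diffs: [12.0916, 0.0, 34.0834, 0.0]
Distance = sqrt(46.175) = 6.7952


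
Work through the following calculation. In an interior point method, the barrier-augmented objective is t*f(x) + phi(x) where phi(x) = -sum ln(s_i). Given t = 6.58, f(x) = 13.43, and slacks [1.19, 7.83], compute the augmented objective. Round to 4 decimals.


Step 1: Compute log-barrier.
ln values: [0.174, 2.058]
phi = -(0.174 + 2.058) = -2.2319
Step 2: Compute augmented objective.
t*f(x) = 6.58*13.43 = 88.3694
Total = 88.3694 - 2.2319 = 86.1375


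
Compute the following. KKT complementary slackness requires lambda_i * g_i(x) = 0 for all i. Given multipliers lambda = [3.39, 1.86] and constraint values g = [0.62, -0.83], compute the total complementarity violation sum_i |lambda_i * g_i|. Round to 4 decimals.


KKT complementary slackness check:
lambda_1 * g_1 = 3.39 * 0.62 = 2.1018
lambda_2 * g_2 = 1.86 * -0.83 = -1.5438
Total violation = 2.1018 + 1.5438 = 3.6456


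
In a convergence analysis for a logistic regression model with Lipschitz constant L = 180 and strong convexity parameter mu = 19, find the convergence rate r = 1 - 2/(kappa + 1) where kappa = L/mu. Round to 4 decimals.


Step 1: Compute the condition number.
kappa = L/mu = 180/19 = 9.4737
Step 2: Compute the convergence rate.
r = 1 - 2/(kappa + 1) = 1 - 2*mu/(L + mu) = (L - mu)/(L + mu) = 161/199 = 0.809


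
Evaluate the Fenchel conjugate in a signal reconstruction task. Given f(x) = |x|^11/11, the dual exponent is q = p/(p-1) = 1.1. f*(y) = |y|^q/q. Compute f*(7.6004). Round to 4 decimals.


The conjugate exponent q satisfies 1/p + 1/q = 1.
p = 11, so q = 11/(11 - 1) = 1.1
|y|^q = 7.6004^1.1 = 9.3094
f*(7.6004) = 9.3094 / 1.1 = 8.4631


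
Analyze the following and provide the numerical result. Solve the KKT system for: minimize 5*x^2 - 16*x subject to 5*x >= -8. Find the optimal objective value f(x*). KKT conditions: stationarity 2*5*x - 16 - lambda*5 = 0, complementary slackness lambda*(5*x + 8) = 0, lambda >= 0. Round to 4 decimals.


Step 1: Try lambda = 0 (constraint inactive).
Stationarity: 2*5*x - 16 = 0
x* = 16/(2*5) = 1.6
Check constraint: 5*1.6 = 8.0 >= -8 -- satisfied.
Step 2: Compute optimal value.
f(x*) = 5*1.6^2 - 16*1.6 = -12.8


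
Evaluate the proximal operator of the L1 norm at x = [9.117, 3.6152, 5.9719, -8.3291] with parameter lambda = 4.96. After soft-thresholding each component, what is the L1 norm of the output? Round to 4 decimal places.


Soft-thresholding with lambda = 4.96:
prox(9.117) = sign(9.117)*max(|9.117| - 4.96, 0) = 4.157
prox(3.6152) = sign(3.6152)*max(|3.6152| - 4.96, 0) = 0.0
prox(5.9719) = sign(5.9719)*max(|5.9719| - 4.96, 0) = 1.0119
prox(-8.3291) = sign(-8.3291)*max(|-8.3291| - 4.96, 0) = -3.3691
prox(x) = [4.157, 0.0, 1.0119, -3.3691]
||prox(x)||_1 = 4.157 + 0.0 + 1.0119 + 3.3691 = 8.538
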